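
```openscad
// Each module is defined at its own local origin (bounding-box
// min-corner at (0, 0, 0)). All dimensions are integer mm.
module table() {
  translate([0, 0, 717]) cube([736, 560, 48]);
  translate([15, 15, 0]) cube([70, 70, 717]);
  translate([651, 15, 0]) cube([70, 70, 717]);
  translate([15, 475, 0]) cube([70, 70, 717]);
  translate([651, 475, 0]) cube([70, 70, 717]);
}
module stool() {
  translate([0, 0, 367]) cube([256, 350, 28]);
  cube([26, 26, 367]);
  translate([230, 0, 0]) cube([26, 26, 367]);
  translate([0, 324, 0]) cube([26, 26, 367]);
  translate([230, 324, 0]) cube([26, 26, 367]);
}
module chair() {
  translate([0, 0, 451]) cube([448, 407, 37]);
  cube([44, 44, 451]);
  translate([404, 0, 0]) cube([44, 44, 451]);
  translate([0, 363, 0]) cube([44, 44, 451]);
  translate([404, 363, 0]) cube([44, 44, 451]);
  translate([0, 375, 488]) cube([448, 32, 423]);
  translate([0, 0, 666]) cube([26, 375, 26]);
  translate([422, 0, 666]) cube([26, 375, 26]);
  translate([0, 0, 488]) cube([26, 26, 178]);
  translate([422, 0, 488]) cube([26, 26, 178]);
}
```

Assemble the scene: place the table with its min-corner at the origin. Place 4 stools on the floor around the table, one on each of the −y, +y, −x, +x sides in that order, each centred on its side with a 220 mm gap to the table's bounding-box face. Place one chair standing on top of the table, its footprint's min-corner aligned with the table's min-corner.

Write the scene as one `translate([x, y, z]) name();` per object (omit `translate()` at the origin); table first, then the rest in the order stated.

table();
translate([240, -570, 0]) stool();
translate([240, 780, 0]) stool();
translate([-476, 105, 0]) stool();
translate([956, 105, 0]) stool();
translate([0, 0, 765]) chair();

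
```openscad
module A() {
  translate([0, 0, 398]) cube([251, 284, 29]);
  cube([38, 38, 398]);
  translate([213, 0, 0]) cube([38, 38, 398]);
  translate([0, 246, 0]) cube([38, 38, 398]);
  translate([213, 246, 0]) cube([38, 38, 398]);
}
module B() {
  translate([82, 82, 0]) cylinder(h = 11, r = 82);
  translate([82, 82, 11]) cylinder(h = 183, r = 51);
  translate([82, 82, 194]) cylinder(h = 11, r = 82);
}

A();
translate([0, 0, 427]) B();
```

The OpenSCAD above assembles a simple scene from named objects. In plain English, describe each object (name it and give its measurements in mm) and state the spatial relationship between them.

A is a simple wooden stool: a rectangular seat 251 mm (x) by 284 mm (y), 29 mm thick, top face at z = 427 mm, on four square legs, each 38×38 mm in cross-section. The legs rest on z = 0, each flush with a corner of the seat.

B is a spool: two coaxial disc flanges of radius 82 mm and thickness 11 mm, joined by a core cylinder of radius 51 mm and height 183 mm. The lower flange rests on z = 0 and the three cylinders share a vertical axis.

The spool is on top of the stool.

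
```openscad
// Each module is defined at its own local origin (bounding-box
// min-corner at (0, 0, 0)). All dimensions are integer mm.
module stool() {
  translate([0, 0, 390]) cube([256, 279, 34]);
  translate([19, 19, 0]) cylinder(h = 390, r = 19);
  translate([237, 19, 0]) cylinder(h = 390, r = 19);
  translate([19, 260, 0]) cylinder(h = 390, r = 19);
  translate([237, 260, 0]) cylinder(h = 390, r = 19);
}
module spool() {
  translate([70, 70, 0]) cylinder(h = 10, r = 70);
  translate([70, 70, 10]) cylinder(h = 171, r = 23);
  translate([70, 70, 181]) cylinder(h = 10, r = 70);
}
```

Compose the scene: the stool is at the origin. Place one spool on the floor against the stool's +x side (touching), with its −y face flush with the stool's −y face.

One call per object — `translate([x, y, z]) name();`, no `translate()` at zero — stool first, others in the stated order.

stool();
translate([256, 0, 0]) spool();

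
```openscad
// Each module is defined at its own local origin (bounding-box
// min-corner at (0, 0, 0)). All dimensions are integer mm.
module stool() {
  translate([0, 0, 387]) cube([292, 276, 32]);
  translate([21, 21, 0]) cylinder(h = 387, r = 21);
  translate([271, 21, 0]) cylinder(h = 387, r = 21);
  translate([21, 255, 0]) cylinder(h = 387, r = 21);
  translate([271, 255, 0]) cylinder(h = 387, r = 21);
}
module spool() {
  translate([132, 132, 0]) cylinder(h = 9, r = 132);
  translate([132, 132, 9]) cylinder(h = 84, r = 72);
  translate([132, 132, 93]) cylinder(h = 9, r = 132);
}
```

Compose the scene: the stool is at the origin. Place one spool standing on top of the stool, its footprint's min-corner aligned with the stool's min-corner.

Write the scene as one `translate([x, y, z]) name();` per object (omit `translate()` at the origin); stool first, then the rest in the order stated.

stool();
translate([0, 0, 419]) spool();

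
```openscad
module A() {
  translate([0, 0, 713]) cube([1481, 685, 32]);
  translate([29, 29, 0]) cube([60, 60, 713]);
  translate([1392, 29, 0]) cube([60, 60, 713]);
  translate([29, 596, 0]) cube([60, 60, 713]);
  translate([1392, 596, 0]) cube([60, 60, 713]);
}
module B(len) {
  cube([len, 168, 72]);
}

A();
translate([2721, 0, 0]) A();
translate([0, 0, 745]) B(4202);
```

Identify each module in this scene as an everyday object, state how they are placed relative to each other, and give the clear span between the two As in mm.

Second table starts at x = 2721; first ends at x = 1481; clear span = 2721 − 1481 = 1240 mm.

A is a table. B is a beam. A beam spans the tops of two tables. The clear span between the two tables is 1240 mm.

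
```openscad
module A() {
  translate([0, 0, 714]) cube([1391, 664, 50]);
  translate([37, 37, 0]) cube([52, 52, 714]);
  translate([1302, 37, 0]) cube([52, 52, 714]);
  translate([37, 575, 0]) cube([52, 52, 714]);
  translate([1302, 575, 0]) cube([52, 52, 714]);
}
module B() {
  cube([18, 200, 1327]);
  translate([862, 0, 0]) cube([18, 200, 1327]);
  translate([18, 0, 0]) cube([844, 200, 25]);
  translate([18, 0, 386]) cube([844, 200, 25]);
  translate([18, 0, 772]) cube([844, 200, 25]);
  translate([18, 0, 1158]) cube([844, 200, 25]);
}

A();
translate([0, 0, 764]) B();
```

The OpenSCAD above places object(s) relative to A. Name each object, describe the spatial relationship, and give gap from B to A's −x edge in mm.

The bookshelf's min-x is at 0; the table's min-x is 0; gap = 0 mm.

A is a table. B is a bookshelf. The bookshelf is on top of the table. The gap from the bookshelf to the table's −x edge is 0 mm.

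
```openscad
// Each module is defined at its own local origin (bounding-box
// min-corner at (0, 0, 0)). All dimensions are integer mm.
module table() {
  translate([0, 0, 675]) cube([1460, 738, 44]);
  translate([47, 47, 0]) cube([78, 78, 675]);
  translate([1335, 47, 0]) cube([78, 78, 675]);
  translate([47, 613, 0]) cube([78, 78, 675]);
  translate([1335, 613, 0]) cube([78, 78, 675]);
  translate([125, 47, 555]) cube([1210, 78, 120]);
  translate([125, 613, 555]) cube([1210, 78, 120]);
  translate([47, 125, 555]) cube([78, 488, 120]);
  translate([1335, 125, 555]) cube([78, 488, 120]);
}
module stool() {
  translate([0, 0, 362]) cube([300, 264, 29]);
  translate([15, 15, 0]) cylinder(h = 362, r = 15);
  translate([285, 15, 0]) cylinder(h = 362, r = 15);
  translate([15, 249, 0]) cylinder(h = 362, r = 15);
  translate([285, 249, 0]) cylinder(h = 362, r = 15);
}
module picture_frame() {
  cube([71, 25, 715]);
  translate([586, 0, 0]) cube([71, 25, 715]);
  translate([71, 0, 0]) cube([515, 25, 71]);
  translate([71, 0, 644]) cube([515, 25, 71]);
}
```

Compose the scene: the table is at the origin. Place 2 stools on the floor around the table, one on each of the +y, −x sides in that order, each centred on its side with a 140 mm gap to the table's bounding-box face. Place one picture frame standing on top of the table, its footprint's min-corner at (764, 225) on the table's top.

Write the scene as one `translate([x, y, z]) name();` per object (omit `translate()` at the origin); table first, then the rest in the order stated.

table();
translate([580, 878, 0]) stool();
translate([-440, 237, 0]) stool();
translate([764, 225, 719]) picture_frame();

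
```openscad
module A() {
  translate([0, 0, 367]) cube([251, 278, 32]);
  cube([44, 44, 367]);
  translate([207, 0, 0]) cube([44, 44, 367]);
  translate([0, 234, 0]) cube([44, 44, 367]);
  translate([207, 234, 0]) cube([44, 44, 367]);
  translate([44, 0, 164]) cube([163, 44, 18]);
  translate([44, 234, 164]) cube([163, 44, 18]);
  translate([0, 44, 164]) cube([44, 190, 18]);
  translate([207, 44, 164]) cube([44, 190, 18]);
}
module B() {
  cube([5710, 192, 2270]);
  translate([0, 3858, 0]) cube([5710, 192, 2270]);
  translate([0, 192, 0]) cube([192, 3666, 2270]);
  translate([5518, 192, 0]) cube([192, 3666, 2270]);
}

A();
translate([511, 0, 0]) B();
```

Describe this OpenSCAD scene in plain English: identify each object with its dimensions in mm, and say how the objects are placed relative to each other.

A is a simple wooden stool: a rectangular seat 251 mm (x) by 278 mm (y), 32 mm thick, top face at z = 399 mm, on four square legs, each 44×44 mm in cross-section. The legs rest on z = 0, each flush with a corner of the seat. Four stretchers, 44 mm wide and 18 mm tall, connect adjacent legs with their undersides at z = 164 mm, each running between the inner faces of the legs it joins and aligned with the legs' outer faces on the other axis.

B is a box-shaped house frame (walls only): outside footprint 5710×4050 mm, wall height 2270 mm, wall thickness 192 mm. The two y-facing walls run the full x-width; the two x-facing walls fit between the inner faces of the y-facing walls.

The house frame is on the floor beside the stool on its +x side.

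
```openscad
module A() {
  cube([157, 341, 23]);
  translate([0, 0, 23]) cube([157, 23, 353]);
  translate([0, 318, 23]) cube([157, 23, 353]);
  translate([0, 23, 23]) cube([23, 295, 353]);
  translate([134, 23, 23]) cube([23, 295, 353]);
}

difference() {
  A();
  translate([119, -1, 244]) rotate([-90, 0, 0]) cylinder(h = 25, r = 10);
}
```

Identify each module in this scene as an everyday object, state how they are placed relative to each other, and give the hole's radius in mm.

A is an open box. The open box has a circular hole through its front wall. The hole's radius is 10 mm.

The subtracted cylinder has r = 10 mm.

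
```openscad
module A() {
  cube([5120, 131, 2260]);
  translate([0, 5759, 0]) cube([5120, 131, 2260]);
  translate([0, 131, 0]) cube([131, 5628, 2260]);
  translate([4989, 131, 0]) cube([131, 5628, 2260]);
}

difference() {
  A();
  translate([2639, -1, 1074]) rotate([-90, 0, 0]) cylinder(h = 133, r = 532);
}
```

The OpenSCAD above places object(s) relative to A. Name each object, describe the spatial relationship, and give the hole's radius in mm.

A is a house frame. The house frame has a circular hole through its front wall. The hole's radius is 532 mm.

The subtracted cylinder has r = 532 mm.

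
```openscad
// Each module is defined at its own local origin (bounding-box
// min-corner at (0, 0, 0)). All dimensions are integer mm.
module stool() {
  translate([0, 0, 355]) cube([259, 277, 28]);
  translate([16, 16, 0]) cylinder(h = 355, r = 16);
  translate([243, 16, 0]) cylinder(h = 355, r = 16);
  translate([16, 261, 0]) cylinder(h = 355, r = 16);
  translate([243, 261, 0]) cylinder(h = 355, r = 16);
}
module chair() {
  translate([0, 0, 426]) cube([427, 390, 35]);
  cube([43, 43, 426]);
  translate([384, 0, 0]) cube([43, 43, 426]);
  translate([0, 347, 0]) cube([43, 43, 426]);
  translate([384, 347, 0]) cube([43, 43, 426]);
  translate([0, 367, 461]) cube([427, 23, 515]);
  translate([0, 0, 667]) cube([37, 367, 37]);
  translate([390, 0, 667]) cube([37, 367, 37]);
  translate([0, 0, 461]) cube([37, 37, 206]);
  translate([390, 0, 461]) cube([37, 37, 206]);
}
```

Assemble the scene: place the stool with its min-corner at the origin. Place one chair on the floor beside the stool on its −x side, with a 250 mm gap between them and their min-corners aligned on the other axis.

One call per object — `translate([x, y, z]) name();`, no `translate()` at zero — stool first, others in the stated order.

stool();
translate([-677, 0, 0]) chair();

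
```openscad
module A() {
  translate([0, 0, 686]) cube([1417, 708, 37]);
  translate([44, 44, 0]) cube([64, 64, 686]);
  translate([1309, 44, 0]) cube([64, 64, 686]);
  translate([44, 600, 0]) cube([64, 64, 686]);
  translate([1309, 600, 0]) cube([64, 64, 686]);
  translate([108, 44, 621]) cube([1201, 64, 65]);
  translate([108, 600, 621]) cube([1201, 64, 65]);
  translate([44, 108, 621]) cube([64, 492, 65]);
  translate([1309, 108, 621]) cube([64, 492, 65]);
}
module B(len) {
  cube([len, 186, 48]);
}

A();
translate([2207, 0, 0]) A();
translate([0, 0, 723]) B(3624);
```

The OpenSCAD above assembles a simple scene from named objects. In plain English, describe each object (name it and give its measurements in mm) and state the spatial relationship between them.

A is a table with a 1417×708 mm rectangular top, 37 mm thick, top surface at z = 723 mm, supported by four 64×64 mm square legs, each inset 44 mm from the nearest pair of top edges, running from the floor. Four apron rails, 64 mm thick and 65 mm tall, run between adjacent legs with their top edges flush with the underside of the top and their outer faces flush with the legs' outer faces.

B is a rectangular beam 3624 mm long (x), 186 mm deep (y), 48 mm thick (z).

The beam spans the tops of two tables placed 790 mm apart, resting at z = 723 mm.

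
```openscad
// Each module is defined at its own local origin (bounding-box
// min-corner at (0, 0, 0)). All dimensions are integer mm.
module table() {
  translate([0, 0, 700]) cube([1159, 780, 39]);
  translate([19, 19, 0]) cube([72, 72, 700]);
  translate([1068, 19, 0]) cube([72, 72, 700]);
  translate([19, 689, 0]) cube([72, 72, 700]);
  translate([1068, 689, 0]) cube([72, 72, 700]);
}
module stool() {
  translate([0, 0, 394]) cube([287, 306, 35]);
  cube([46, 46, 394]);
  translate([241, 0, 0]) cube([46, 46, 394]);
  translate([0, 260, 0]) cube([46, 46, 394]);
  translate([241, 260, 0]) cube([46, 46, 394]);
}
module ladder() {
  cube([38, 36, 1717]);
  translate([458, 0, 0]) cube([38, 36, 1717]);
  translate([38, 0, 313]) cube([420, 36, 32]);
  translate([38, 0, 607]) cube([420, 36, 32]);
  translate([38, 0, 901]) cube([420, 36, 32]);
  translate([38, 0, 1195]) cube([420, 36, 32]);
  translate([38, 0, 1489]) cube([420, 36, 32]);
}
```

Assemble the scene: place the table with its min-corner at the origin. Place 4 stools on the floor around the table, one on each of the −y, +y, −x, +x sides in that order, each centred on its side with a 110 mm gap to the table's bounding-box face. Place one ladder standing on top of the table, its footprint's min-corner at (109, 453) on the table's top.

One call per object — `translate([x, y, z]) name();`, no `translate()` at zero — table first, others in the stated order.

table();
translate([436, -416, 0]) stool();
translate([436, 890, 0]) stool();
translate([-397, 237, 0]) stool();
translate([1269, 237, 0]) stool();
translate([109, 453, 739]) ladder();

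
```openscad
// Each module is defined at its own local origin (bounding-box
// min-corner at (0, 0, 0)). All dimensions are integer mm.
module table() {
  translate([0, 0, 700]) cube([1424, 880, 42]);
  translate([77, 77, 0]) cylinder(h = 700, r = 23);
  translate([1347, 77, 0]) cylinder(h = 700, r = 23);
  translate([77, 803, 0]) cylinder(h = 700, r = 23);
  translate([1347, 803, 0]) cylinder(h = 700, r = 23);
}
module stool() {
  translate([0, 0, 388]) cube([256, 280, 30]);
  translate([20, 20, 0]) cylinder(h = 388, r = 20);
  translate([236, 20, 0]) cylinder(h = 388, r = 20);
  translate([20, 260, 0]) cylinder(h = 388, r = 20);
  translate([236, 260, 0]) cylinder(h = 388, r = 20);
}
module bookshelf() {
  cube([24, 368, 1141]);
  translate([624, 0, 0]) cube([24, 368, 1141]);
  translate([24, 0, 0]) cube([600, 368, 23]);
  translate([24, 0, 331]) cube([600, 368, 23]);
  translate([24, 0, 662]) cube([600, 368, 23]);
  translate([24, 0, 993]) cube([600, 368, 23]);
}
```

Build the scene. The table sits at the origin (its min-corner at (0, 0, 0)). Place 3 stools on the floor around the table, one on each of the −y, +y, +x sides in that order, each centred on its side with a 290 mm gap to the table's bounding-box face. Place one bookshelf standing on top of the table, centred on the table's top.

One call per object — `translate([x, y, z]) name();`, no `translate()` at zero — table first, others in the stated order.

table();
translate([584, -570, 0]) stool();
translate([584, 1170, 0]) stool();
translate([1714, 300, 0]) stool();
translate([388, 256, 742]) bookshelf();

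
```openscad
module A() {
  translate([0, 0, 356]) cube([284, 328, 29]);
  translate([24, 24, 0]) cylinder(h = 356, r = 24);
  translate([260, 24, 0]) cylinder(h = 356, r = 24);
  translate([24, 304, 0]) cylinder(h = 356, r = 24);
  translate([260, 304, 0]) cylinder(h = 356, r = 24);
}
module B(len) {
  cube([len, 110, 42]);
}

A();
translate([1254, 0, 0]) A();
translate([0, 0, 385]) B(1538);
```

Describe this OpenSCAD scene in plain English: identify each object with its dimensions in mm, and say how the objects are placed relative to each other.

A is a simple wooden stool: a rectangular seat 284 mm (x) by 328 mm (y), 29 mm thick, top face at z = 385 mm, on four round legs, each 48 mm in diameter. The legs rest on z = 0, each leg's axis is inset half a diameter from the nearest pair of seat edges (so the leg's bounding box is flush with the corner).

B is a rectangular beam 1538 mm long (x), 110 mm deep (y), 42 mm thick (z).

The beam spans the tops of two stools placed 970 mm apart, resting at z = 385 mm.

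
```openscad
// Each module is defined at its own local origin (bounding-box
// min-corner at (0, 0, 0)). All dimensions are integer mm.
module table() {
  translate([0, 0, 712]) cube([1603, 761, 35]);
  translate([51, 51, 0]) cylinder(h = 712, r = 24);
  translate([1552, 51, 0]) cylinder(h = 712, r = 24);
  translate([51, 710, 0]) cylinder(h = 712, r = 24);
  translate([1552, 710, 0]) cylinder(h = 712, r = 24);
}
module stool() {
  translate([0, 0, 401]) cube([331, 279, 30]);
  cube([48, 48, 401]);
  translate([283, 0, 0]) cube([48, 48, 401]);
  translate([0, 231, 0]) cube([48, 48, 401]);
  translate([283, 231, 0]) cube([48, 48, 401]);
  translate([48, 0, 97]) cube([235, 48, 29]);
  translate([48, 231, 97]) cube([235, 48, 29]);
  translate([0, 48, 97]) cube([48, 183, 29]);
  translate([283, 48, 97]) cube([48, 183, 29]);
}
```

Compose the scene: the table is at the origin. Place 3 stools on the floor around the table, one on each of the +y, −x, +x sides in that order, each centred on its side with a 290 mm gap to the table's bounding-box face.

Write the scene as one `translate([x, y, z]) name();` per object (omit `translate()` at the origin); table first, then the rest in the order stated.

table();
translate([636, 1051, 0]) stool();
translate([-621, 241, 0]) stool();
translate([1893, 241, 0]) stool();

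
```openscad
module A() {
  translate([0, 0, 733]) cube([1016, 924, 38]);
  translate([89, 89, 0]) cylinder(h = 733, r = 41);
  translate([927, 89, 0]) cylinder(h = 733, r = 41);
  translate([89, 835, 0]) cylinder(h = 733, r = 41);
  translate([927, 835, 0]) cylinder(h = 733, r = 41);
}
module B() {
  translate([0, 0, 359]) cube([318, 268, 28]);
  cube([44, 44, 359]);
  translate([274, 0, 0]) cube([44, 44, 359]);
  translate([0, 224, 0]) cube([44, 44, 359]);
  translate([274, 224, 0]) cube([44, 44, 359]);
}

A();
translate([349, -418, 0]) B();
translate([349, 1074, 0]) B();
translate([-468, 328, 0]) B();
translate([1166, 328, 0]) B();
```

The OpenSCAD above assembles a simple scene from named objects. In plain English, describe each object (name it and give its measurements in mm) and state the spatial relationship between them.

A is a table with a 1016×924 mm rectangular top, 38 mm thick, top surface at z = 771 mm, supported by four round legs of 82 mm diameter, each leg's bounding box inset 48 mm from the nearest pair of top edges, running from the floor.

B is a simple wooden stool: a rectangular seat 318 mm (x) by 268 mm (y), 28 mm thick, top face at z = 387 mm, on four square legs, each 44×44 mm in cross-section. The legs rest on z = 0, each flush with a corner of the seat.

Four stools sit around the table at the −y, +y, −x, +x sides.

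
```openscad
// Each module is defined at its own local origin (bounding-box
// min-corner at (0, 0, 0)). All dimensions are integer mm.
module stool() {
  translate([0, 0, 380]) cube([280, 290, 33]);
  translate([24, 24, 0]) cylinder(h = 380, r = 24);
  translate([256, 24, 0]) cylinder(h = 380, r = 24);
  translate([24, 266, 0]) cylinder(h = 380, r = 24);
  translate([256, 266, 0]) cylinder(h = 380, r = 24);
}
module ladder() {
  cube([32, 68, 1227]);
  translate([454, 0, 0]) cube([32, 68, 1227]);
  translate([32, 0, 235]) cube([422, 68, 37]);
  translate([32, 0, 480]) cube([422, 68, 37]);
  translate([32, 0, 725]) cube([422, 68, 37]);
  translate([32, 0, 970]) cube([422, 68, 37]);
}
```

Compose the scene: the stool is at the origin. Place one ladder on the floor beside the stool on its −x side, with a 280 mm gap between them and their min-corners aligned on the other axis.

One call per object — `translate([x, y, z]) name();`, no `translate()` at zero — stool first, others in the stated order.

stool();
translate([-766, 0, 0]) ladder();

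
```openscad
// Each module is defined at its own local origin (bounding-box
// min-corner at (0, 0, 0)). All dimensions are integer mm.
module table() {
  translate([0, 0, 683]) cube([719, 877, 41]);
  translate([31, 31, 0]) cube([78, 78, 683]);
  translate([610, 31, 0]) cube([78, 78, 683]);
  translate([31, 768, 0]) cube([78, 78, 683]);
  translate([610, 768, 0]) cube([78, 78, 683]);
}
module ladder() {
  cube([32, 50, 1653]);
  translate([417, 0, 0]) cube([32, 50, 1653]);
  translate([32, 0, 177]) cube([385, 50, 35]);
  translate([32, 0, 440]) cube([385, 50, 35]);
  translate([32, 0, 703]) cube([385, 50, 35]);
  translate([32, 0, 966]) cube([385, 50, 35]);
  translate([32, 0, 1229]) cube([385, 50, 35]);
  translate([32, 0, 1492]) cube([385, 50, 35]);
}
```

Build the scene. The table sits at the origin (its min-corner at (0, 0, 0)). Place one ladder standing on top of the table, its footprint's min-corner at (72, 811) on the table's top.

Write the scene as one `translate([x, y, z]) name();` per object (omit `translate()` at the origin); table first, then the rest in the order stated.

table();
translate([72, 811, 724]) ladder();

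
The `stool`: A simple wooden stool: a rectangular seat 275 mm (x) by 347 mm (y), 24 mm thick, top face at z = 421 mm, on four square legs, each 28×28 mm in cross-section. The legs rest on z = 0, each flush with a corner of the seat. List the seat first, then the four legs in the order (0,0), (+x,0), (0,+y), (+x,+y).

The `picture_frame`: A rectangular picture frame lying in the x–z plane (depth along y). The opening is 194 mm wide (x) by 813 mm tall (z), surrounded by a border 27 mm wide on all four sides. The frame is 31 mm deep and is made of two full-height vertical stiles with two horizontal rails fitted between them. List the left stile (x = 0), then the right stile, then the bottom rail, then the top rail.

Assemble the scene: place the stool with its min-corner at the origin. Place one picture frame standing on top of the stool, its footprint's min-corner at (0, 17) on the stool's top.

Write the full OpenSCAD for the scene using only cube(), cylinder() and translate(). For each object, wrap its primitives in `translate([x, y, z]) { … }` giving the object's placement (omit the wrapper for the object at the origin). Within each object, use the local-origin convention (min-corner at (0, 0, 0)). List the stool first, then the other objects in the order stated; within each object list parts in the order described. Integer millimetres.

translate([0, 0, 397]) cube([275, 347, 24]);
cube([28, 28, 397]);
translate([247, 0, 0]) cube([28, 28, 397]);
translate([0, 319, 0]) cube([28, 28, 397]);
translate([247, 319, 0]) cube([28, 28, 397]);
translate([0, 17, 421]) {
  cube([27, 31, 867]);
  translate([221, 0, 0]) cube([27, 31, 867]);
  translate([27, 0, 0]) cube([194, 31, 27]);
  translate([27, 0, 840]) cube([194, 31, 27]);
}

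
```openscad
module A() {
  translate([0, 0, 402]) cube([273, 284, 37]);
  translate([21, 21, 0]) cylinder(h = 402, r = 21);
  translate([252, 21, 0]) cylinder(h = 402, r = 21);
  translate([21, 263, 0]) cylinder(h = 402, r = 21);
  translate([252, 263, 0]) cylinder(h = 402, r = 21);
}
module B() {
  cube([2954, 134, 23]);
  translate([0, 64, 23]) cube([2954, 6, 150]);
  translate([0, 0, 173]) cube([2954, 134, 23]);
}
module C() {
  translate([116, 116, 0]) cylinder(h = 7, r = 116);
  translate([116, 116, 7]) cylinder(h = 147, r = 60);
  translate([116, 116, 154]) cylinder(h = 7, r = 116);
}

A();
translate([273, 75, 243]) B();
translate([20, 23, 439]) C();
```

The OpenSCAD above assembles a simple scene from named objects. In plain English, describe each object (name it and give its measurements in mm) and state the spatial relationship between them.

A is a four-legged stool. The seat is a 273×284×37 mm slab whose top surface is at z = 439 mm; four round legs, each 42 mm in diameter, run from the floor (z = 0) to the underside of the seat, each leg's axis is inset half a diameter from the nearest pair of seat edges (so the leg's bounding box is flush with the corner).

B is an I-beam lying along x, 2954 mm long. Overall section height 196 mm. Two flanges 134 mm wide (y) and 23 mm thick, one on the floor and one at the top; a web 6 mm thick runs between them, centred on the flange width.

C is a spool: two coaxial disc flanges of radius 116 mm and thickness 7 mm, joined by a core cylinder of radius 60 mm and height 147 mm. The lower flange rests on z = 0 and the three cylinders share a vertical axis.

The I-beam is beside the stool with their tops flush at z = 439. The spool is on top of the stool.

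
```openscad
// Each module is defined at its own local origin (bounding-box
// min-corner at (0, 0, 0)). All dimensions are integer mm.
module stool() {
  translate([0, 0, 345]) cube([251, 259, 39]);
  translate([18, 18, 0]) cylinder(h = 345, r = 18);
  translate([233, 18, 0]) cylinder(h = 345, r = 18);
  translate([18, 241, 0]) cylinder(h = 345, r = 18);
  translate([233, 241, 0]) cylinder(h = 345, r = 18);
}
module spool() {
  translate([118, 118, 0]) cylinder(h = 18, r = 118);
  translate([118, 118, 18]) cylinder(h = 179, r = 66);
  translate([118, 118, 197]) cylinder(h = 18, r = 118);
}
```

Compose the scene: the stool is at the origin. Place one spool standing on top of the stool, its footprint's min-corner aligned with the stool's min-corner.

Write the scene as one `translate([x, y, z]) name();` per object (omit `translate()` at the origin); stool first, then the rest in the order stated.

stool();
translate([0, 0, 384]) spool();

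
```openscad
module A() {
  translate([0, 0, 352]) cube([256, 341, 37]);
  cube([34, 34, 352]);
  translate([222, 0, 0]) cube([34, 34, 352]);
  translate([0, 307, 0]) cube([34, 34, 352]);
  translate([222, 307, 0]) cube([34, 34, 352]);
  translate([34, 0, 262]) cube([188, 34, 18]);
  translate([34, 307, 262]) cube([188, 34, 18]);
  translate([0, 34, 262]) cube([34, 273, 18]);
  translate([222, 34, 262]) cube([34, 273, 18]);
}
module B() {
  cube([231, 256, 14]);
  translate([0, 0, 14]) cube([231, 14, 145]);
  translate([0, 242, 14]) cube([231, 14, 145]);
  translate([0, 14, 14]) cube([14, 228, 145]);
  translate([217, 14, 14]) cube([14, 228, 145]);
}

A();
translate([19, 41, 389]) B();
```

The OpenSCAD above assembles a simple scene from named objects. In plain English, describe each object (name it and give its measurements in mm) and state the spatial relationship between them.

A is a four-legged stool. The seat is a 256×341×37 mm slab whose top surface is at z = 389 mm; four square legs, each 34×34 mm in cross-section, run from the floor (z = 0) to the underside of the seat, each flush with a corner of the seat. Four stretchers, 34 mm wide and 18 mm tall, connect adjacent legs with their undersides at z = 262 mm, each running between the inner faces of the legs it joins and aligned with the legs' outer faces on the other axis.

B is an open storage box with external size 231×256×159 mm and wall thickness 14 mm (the base is also 14 mm thick). The base covers the whole footprint; the four walls stand on the base, with the y-facing walls full-width and the x-facing walls fitting between their inner faces.

The open box is on top of the stool.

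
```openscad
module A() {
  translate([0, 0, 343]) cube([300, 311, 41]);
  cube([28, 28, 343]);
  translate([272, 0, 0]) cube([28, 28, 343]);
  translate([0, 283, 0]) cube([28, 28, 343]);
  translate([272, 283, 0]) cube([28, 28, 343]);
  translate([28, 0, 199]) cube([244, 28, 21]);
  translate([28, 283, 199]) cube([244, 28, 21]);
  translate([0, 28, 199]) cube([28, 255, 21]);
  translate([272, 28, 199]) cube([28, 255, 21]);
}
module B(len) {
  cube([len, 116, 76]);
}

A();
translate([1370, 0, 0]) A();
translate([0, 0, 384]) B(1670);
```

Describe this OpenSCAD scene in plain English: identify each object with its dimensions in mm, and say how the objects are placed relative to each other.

A is a four-legged stool. The seat is 300×311 mm, 41 mm thick, top at z = 384 mm. It stands on four square legs, each 28×28 mm in cross-section, from z = 0 to the seat underside, each flush with a corner of the seat. Four stretchers, 28 mm wide and 21 mm tall, connect adjacent legs with their undersides at z = 199 mm, each running between the inner faces of the legs it joins and aligned with the legs' outer faces on the other axis.

B is a rectangular beam 1670 mm long (x), 116 mm deep (y), 76 mm thick (z).

The beam spans the tops of two stools placed 1070 mm apart, resting at z = 384 mm.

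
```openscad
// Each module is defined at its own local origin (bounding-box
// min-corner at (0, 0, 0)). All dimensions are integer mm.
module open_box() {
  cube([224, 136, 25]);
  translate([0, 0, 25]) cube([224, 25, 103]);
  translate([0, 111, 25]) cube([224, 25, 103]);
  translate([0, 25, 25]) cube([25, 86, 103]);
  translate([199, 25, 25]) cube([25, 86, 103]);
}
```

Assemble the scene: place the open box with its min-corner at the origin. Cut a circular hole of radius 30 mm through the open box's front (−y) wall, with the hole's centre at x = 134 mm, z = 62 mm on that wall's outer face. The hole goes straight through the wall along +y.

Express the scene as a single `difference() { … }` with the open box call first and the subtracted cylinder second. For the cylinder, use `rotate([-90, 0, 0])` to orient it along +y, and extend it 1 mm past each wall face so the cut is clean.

difference() {
  open_box();
  translate([134, -1, 62]) rotate([-90, 0, 0]) cylinder(h = 27, r = 30);
}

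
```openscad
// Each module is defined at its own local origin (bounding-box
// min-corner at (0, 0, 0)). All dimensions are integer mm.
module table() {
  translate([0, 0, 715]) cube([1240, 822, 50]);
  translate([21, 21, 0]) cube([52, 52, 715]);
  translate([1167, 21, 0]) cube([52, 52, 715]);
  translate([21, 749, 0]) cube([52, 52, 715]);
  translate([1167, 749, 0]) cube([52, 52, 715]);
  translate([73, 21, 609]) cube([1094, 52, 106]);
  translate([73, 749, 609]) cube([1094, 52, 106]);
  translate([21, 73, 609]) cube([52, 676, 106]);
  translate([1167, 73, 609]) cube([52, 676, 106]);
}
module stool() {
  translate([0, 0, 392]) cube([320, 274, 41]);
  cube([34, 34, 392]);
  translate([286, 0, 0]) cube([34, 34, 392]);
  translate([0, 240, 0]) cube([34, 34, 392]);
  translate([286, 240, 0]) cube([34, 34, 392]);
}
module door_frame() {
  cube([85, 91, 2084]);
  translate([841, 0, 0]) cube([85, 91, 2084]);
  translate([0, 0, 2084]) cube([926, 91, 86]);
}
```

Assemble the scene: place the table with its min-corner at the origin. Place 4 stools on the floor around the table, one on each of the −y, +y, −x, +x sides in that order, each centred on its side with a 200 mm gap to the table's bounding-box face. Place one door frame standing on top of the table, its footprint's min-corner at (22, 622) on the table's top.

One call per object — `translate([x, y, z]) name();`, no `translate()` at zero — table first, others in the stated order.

table();
translate([460, -474, 0]) stool();
translate([460, 1022, 0]) stool();
translate([-520, 274, 0]) stool();
translate([1440, 274, 0]) stool();
translate([22, 622, 765]) door_frame();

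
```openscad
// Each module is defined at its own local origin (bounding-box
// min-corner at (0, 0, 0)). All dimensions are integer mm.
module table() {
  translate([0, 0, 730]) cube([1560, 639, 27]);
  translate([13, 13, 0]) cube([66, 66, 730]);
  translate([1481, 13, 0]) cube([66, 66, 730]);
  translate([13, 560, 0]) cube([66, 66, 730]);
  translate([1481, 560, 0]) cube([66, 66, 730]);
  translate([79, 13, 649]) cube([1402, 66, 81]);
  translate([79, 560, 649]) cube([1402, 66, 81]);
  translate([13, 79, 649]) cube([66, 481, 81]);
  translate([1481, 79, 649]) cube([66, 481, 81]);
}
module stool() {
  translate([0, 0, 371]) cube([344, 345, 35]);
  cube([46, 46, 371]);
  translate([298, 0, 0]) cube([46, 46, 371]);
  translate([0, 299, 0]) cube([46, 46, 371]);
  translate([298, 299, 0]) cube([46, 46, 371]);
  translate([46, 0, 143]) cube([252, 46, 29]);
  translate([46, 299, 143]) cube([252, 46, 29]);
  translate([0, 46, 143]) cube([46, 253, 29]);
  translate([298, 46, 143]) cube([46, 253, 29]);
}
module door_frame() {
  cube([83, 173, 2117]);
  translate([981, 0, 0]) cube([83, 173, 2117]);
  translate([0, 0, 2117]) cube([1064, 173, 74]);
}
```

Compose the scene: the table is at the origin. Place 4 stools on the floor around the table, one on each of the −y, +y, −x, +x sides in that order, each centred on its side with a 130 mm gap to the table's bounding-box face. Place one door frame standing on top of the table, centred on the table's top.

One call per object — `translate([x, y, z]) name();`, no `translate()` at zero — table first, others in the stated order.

table();
translate([608, -475, 0]) stool();
translate([608, 769, 0]) stool();
translate([-474, 147, 0]) stool();
translate([1690, 147, 0]) stool();
translate([248, 233, 757]) door_frame();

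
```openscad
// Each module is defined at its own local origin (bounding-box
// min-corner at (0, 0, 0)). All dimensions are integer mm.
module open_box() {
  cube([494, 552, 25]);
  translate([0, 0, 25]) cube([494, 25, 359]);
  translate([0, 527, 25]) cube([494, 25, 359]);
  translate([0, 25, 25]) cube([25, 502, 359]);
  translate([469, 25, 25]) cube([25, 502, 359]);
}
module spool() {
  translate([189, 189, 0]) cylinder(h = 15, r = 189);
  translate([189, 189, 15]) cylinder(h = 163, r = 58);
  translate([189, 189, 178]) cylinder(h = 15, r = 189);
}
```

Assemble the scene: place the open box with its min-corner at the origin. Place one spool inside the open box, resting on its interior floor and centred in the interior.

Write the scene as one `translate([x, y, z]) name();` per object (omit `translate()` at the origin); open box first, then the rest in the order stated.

open_box();
translate([58, 87, 25]) spool();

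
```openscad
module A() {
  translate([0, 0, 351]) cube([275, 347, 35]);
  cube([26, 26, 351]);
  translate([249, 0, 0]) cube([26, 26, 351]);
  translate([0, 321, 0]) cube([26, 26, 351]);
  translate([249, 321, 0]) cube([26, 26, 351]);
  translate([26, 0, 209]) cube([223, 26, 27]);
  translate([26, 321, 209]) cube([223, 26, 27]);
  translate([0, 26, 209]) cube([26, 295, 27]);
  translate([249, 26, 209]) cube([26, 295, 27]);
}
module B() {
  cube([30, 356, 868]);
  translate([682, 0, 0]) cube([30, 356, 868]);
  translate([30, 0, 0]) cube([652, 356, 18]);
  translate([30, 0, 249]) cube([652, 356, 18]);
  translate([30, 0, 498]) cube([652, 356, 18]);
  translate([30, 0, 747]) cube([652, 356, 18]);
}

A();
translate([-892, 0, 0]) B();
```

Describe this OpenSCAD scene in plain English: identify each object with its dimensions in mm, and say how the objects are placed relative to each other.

A is a four-legged stool. The seat is 275×347 mm, 35 mm thick, top at z = 386 mm. It stands on four square legs, each 26×26 mm in cross-section, from z = 0 to the seat underside, each flush with a corner of the seat. Four stretchers, 26 mm wide and 27 mm tall, connect adjacent legs with their undersides at z = 209 mm, each running between the inner faces of the legs it joins and aligned with the legs' outer faces on the other axis.

B is an open bookshelf. Two side panels, each 30 mm thick, 356 mm deep and 868 mm tall, stand 712 mm apart (outside-to-outside). Between them sit 4 shelves, each 18 mm thick and 356 mm deep, spanning the full gap between the sides. The bottom shelf rests on the floor (its underside at z = 0) and the clear gap between one shelf's top and the next shelf's underside is 231 mm.

The bookshelf is on the floor beside the stool on its −x side.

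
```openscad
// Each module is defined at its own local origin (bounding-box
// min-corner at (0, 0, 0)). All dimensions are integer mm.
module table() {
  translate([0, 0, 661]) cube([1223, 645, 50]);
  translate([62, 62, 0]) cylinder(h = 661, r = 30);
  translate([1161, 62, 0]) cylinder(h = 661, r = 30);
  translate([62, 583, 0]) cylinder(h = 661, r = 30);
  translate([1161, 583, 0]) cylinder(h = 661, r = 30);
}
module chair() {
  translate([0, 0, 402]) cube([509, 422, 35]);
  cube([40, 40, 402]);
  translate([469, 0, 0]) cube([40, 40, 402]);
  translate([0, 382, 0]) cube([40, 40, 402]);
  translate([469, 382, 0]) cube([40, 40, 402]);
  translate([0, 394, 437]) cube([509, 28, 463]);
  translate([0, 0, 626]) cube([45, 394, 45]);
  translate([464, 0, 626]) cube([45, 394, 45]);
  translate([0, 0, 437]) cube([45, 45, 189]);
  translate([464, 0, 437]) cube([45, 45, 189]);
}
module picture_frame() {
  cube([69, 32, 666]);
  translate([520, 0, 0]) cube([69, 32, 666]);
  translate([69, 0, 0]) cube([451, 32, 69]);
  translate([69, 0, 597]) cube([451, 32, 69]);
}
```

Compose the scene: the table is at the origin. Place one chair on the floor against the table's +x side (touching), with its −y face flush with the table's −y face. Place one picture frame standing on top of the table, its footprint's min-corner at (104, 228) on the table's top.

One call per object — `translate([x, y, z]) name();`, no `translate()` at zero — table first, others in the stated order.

table();
translate([1223, 0, 0]) chair();
translate([104, 228, 711]) picture_frame();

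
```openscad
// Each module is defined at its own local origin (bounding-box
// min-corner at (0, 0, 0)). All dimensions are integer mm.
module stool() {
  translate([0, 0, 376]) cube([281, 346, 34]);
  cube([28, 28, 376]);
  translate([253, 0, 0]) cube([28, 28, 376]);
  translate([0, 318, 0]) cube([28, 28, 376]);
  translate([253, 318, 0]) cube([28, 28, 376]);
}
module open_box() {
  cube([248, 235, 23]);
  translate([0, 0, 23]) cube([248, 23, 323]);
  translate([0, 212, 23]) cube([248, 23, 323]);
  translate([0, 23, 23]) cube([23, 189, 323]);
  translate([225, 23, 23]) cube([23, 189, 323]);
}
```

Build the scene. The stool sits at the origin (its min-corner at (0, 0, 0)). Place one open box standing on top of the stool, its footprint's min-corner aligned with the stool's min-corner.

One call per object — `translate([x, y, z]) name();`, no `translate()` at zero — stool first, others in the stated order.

stool();
translate([0, 0, 410]) open_box();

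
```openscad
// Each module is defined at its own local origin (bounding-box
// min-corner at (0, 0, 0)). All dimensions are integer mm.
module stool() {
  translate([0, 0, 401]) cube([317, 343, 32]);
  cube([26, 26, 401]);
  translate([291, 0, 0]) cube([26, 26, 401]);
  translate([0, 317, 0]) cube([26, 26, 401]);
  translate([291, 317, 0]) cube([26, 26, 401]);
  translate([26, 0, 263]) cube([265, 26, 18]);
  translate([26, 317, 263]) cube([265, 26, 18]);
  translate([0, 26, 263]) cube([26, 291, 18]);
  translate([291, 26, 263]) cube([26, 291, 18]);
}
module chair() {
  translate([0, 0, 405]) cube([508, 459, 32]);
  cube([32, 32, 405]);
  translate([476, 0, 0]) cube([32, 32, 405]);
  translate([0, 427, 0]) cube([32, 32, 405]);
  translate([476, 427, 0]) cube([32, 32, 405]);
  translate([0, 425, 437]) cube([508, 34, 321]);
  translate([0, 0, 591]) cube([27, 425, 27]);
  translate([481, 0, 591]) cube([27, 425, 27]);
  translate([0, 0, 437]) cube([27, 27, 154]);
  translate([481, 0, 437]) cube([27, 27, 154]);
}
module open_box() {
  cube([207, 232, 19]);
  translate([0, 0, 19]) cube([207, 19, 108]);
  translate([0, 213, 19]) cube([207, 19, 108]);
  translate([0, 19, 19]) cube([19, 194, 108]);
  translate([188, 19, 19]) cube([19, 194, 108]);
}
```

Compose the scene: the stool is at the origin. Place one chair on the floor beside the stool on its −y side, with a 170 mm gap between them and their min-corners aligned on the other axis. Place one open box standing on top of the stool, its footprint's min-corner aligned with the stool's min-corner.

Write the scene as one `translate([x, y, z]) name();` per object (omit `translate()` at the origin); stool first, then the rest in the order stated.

stool();
translate([0, -629, 0]) chair();
translate([0, 0, 433]) open_box();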